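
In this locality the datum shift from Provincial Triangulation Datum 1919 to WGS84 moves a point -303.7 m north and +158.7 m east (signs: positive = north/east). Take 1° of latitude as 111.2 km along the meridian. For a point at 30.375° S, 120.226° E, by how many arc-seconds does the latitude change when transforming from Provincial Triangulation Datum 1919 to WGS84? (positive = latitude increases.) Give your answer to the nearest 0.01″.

1° of latitude = 111.2 km, so Δφ = -303.7 / 111200 = -0.0027311° = -9.832″.

Δφ = -9.83″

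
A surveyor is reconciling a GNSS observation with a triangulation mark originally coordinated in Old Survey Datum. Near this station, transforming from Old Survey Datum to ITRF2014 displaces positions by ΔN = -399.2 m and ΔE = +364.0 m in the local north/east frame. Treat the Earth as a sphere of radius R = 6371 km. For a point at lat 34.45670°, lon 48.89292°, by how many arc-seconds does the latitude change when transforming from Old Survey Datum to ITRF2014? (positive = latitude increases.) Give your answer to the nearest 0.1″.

Δφ = -12.9″

On a sphere of radius R, 1 rad of latitude = R, so Δφ = ΔN / R = -399.2 / 6371000 = -6.2659e-05 rad = -12.924″.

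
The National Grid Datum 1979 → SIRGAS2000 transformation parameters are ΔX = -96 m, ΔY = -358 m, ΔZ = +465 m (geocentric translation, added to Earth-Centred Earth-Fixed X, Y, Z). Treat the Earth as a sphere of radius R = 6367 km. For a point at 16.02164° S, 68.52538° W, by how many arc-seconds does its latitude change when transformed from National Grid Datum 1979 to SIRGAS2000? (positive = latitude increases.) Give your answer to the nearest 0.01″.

sin φ = -0.276000, cos φ = 0.961158, sin λ = -0.930580, cos λ = 0.366089.
North component: ΔN = −sin φ cos λ·ΔX − sin φ sin λ·ΔY + cos φ·ΔZ = −(-0.276000)(0.366089)(-96) − (-0.276000)(-0.930580)(-358) + (0.961158)(465) = 529.19 m.
1° of latitude spans πR/180 = 111125 m, so Δφ = 529.19 / 111125 × 3600 = 17.144″.

Δφ = 17.14″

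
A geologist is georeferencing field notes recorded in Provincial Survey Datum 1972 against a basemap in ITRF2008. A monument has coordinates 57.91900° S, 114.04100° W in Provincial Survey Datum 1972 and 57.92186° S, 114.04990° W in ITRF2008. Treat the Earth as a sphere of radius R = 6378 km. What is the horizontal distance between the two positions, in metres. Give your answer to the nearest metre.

Δφ = -57.92186° − -57.91900° = -0.00286°; Δλ = -114.04990° − -114.04100° = -0.00890°.
1° along a meridian = πR/180 = 111317 m.
ΔN = Δφ × 111317 = -318.4 m; ΔE = Δλ × 111317 × cos(-57.91900°) = -0.00890 × 111317 × 0.531118 = -526.2 m.
Distance = √(ΔE² + ΔN²) = √((-526.2)² + (-318.4)²) = 615.0 m.

615 m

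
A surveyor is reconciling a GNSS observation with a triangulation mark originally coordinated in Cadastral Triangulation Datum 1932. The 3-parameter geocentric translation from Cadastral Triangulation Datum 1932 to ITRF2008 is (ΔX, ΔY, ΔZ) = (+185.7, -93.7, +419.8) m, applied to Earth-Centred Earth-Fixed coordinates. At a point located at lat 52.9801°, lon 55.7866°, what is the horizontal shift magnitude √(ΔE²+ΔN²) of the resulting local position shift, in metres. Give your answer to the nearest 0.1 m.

309.9 m

At φ = 52.9801°, λ = 55.7866°: sin φ = 0.798426, cos φ = 0.602092, sin λ = 0.826949, cos λ = 0.562277.
ΔE = −sin λ·ΔX + cos λ·ΔY = −(0.826949)·(185.7) + (0.562277)·(-93.7) = -206.25 m.
ΔN = −sin φ cos λ·ΔX − sin φ sin λ·ΔY + cos φ·ΔZ = −(0.798426)(0.562277)(185.7) − (0.798426)(0.826949)(-93.7) + (0.602092)(419.8) = 231.26 m.
Horizontal magnitude = √(ΔE² + ΔN²) = √((-206.25)² + 231.26²) = 309.87 m.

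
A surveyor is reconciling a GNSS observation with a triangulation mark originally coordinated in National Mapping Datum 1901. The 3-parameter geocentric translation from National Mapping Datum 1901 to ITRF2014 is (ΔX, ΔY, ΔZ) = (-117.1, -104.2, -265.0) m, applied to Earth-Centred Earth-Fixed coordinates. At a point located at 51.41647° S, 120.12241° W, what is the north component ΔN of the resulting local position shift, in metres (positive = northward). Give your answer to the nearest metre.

ΔN = -49 m

At φ = -51.41647°, λ = -120.12241°: sin φ = -0.781700, cos φ = 0.623655, sin λ = -0.864955, cos λ = -0.501849.
ΔN = −sin φ cos λ·ΔX − sin φ sin λ·ΔY + cos φ·ΔZ = −(-0.781700)(-0.501849)(-117.1) − (-0.781700)(-0.864955)(-104.2) + (0.623655)(-265.0) = -48.88 m.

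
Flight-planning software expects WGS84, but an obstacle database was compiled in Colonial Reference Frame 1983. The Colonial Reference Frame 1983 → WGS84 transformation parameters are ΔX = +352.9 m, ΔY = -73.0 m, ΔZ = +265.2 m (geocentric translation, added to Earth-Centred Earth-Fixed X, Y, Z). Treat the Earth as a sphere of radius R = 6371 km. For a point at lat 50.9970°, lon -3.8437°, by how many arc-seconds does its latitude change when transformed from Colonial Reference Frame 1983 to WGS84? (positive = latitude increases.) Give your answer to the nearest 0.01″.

sin φ = 0.777113, cos φ = 0.629361, sin λ = -0.067035, cos λ = 0.997751.
North component: ΔN = −sin φ cos λ·ΔX − sin φ sin λ·ΔY + cos φ·ΔZ = −(0.777113)(0.997751)(352.9) − (0.777113)(-0.067035)(-73.0) + (0.629361)(265.2) = -110.52 m.
1° of latitude spans πR/180 = 111195 m, so Δφ = -110.52 / 111195 × 3600 = -3.578″.

Δφ = -3.58″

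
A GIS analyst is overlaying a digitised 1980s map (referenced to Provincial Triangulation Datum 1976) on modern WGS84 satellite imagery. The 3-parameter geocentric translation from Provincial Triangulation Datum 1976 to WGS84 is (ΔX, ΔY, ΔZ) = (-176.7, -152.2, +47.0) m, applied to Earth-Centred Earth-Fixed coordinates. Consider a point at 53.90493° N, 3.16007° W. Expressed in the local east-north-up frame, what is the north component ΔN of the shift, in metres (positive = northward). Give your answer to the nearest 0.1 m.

At φ = 53.90493°, λ = -3.16007°: sin φ = 0.808041, cos φ = 0.589127, sin λ = -0.055126, cos λ = 0.998479.
ΔN = −sin φ cos λ·ΔX − sin φ sin λ·ΔY + cos φ·ΔZ = −(0.808041)(0.998479)(-176.7) − (0.808041)(-0.055126)(-152.2) + (0.589127)(47.0) = 163.47 m.

ΔN = 163.5 m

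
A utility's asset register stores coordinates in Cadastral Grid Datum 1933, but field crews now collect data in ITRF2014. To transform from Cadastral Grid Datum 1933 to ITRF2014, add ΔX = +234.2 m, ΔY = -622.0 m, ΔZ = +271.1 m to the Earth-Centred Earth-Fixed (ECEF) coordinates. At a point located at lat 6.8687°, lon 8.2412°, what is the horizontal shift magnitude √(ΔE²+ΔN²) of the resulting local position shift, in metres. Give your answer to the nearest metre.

696 m

At φ = 6.8687°, λ = 8.2412°: sin φ = 0.119594, cos φ = 0.992823, sin λ = 0.143341, cos λ = 0.989673.
ΔE = −sin λ·ΔX + cos λ·ΔY = −(0.143341)·(234.2) + (0.989673)·(-622.0) = -649.15 m.
ΔN = −sin φ cos λ·ΔX − sin φ sin λ·ΔY + cos φ·ΔZ = −(0.119594)(0.989673)(234.2) − (0.119594)(0.143341)(-622.0) + (0.992823)(271.1) = 252.10 m.
Horizontal magnitude = √(ΔE² + ΔN²) = √((-649.15)² + 252.10²) = 696.38 m.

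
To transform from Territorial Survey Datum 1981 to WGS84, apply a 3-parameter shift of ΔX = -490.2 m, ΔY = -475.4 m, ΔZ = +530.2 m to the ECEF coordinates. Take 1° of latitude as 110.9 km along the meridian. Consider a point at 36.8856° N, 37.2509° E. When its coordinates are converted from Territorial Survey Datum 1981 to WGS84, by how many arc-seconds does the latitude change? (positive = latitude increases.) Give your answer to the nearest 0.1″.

sin φ = 0.600219, cos φ = 0.799836, sin λ = 0.605306, cos λ = 0.795992.
North component: ΔN = −sin φ cos λ·ΔX − sin φ sin λ·ΔY + cos φ·ΔZ = −(0.600219)(0.795992)(-490.2) − (0.600219)(0.605306)(-475.4) + (0.799836)(530.2) = 831.00 m.
1° of latitude spans 110900 m, so Δφ = 831.00 / 110900 × 3600 = 26.976″.

Δφ = 27.0″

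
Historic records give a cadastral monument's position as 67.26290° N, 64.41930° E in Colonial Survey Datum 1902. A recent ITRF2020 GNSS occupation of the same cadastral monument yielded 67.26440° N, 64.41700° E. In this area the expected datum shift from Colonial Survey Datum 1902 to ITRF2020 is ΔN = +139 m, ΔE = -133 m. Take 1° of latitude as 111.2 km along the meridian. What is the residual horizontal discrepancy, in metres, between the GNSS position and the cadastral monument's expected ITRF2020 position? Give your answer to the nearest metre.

44 m

Observed coordinate differences: Δφ = +0.00150°, Δλ = -0.00230°.
Converting to metres (1° lat = 111200 m, cos φ = 0.386503): observed ΔN = 166.8 m, observed ΔE = -98.9 m.
Subtracting the expected shift leaves a residual of 166.8 − (139) = 27.8 m north and -98.9 − (-133) = 34.1 m east.
Residual distance = √(27.8² + 34.1²) = 44.0 m.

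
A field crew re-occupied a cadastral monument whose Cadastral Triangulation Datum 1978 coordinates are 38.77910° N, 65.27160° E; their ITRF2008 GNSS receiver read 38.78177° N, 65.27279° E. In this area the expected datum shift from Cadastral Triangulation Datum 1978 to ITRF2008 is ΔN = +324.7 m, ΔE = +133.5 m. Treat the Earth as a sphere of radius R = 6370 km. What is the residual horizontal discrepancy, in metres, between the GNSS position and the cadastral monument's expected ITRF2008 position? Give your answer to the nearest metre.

Observed coordinate differences: Δφ = +0.00267°, Δλ = +0.00119°.
Converting to metres (1° lat = 111177 m, cos φ = 0.779566): observed ΔN = 296.8 m, observed ΔE = 103.1 m.
Subtracting the expected shift leaves a residual of 296.8 − (324.7) = -27.9 m north and 103.1 − (133.5) = -30.4 m east.
Residual distance = √((-27.9)² + (-30.4)²) = 41.2 m.

41 m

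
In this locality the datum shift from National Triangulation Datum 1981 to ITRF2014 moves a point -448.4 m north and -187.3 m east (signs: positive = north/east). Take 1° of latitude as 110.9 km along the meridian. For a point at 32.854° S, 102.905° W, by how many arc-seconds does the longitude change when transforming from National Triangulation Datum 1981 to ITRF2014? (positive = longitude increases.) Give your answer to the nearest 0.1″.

At latitude -32.854°, cos φ = 0.840056.
1° of longitude at this latitude = 110.9 × cos φ = 93.16 km, so Δλ = -187.3 / 93162.2 = -0.0020105° = -7.238″.

Δλ = -7.2″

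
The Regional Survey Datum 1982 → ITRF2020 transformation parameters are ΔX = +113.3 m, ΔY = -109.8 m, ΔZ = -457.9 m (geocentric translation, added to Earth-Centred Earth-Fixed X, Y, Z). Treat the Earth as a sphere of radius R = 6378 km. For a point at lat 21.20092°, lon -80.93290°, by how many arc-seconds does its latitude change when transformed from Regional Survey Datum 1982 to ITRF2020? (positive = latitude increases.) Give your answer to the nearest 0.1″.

Δφ = -15.3″

sin φ = 0.361640, cos φ = 0.932318, sin λ = -0.987504, cos λ = 0.157591.
North component: ΔN = −sin φ cos λ·ΔX − sin φ sin λ·ΔY + cos φ·ΔZ = −(0.361640)(0.157591)(113.3) − (0.361640)(-0.987504)(-109.8) + (0.932318)(-457.9) = -472.58 m.
1° of latitude spans πR/180 = 111317 m, so Δφ = -472.58 / 111317 × 3600 = -15.283″.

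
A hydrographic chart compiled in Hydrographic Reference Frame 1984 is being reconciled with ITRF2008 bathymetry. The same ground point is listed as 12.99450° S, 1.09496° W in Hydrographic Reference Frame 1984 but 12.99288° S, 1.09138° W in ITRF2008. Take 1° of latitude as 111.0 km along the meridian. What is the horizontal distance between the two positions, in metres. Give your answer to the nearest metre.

427 m

Δφ = -12.99288° − -12.99450° = +0.00162°; Δλ = -1.09138° − -1.09496° = +0.00358°.
ΔN = Δφ × 111000 = 179.8 m; ΔE = Δλ × 111000 × cos(-12.99450°) = +0.00358 × 111000 × 0.974392 = 387.2 m.
Distance = √(ΔE² + ΔN²) = √(387.2² + 179.8²) = 426.9 m.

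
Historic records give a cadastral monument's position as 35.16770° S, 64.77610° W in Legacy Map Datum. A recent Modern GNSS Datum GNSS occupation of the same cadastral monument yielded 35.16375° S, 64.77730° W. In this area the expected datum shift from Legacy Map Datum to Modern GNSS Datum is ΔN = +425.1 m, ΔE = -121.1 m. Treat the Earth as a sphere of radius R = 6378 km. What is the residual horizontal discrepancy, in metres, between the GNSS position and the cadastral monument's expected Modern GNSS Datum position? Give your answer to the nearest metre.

19 m

Observed coordinate differences: Δφ = +0.00395°, Δλ = -0.00120°.
Converting to metres (1° lat = 111317 m, cos φ = 0.817470): observed ΔN = 439.7 m, observed ΔE = -109.2 m.
Subtracting the expected shift leaves a residual of 439.7 − (425.1) = 14.6 m north and -109.2 − (-121.1) = 11.9 m east.
Residual distance = √(14.6² + 11.9²) = 18.8 m.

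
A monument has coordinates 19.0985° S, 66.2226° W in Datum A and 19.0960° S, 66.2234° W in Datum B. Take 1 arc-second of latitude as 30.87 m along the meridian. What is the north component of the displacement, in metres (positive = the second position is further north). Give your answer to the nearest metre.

Δφ = -19.0960° − -19.0985° = +0.0025°; Δλ = -66.2234° − -66.2226° = -0.0008°.
1° of latitude = 3600 × 30.87 = 111132 m.
ΔN = Δφ × 111132 = 277.8 m; ΔE = Δλ × 111132 × cos(-19.0985°) = -0.0008 × 111132 × 0.944957 = -84.0 m.

ΔN = 278 m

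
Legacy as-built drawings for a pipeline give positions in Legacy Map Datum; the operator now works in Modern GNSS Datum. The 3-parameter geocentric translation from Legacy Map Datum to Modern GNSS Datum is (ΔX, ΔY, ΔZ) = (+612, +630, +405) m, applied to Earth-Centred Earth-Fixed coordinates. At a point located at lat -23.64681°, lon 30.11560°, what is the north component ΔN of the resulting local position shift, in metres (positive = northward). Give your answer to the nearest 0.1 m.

ΔN = 710.1 m

The local north axis is (−sin φ cos λ, −sin φ sin λ, cos φ), giving ΔN = 212.337 + 126.787 + 370.994 = 710.12 m.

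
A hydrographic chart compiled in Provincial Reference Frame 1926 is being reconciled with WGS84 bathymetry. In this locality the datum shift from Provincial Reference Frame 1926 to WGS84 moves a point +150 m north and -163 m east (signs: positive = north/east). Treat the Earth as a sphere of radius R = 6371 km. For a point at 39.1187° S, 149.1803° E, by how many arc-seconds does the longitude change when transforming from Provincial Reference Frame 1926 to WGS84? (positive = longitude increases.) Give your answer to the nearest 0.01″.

Δλ = -6.80″

At latitude -39.1187°, cos φ = 0.775841.
One radian of longitude at latitude φ spans R cos φ, so Δλ = ΔE / (R cos φ) = -163.0 / (6371000 × 0.775841) = -3.2977e-05 rad = -6.802″.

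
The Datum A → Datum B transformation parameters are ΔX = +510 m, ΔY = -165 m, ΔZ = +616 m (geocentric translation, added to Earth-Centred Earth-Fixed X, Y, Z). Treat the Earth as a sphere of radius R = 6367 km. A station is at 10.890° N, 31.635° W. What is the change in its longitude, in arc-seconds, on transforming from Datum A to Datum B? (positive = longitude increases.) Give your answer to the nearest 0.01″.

sin φ = 0.188924, cos φ = 0.981992, sin λ = -0.524506, cos λ = 0.851407.
East component: ΔE = −sin λ·ΔX + cos λ·ΔY = −(-0.524506)(510) + (0.851407)(-165) = 127.02 m.
1° of latitude spans πR/180 = 111125 m; at latitude φ, 1° of longitude spans that × cos φ = 109123.9 m, so Δλ = 127.02 / 109123.9 × 3600 = 4.190″.

Δλ = 4.19″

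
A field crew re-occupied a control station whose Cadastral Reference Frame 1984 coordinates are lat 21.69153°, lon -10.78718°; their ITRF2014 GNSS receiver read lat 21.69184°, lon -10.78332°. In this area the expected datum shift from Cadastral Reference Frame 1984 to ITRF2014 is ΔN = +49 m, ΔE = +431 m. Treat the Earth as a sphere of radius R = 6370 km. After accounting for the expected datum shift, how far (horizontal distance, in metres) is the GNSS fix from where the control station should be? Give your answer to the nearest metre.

35 m

Observed coordinate differences: Δφ = +0.00031°, Δλ = +0.00386°.
Converting to metres (1° lat = 111177 m, cos φ = 0.929187): observed ΔN = 34.5 m, observed ΔE = 398.8 m.
Subtracting the expected shift leaves a residual of 34.5 − (49) = -14.5 m north and 398.8 − (431) = -32.2 m east.
Residual distance = √((-14.5)² + (-32.2)²) = 35.4 m.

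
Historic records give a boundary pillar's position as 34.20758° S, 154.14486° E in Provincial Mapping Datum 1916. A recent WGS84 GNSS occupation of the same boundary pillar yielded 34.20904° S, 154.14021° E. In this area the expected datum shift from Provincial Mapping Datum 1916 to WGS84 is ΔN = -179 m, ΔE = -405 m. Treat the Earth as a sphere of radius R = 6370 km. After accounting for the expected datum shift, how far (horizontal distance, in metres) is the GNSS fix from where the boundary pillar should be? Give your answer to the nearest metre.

28 m

Observed coordinate differences: Δφ = -0.00146°, Δλ = -0.00465°.
Converting to metres (1° lat = 111177 m, cos φ = 0.827006): observed ΔN = -162.3 m, observed ΔE = -427.5 m.
Subtracting the expected shift leaves a residual of -162.3 − (-179) = 16.7 m north and -427.5 − (-405) = -22.5 m east.
Residual distance = √(16.7² + (-22.5)²) = 28.0 m.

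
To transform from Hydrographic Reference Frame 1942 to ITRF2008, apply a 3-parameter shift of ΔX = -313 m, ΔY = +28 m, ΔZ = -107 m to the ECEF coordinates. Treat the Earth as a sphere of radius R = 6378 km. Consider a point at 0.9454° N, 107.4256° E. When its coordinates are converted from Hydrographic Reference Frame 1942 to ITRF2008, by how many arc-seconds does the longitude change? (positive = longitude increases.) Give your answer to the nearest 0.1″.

sin φ = 0.016500, cos φ = 0.999864, sin λ = 0.954107, cos λ = -0.299467.
East component: ΔE = −sin λ·ΔX + cos λ·ΔY = −(0.954107)(-313) + (-0.299467)(28) = 290.25 m.
1° of latitude spans πR/180 = 111317 m; at latitude φ, 1° of longitude spans that × cos φ = 111301.9 m, so Δλ = 290.25 / 111301.9 × 3600 = 9.388″.

Δλ = 9.4″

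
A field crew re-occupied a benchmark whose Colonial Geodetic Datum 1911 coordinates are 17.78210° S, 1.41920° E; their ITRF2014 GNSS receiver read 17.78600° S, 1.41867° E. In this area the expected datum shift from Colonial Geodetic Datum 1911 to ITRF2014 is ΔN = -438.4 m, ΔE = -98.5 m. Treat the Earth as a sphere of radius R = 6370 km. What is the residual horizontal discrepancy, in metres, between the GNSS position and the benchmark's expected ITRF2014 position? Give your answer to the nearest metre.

43 m

Observed coordinate differences: Δφ = -0.00390°, Δλ = -0.00053°.
Converting to metres (1° lat = 111177 m, cos φ = 0.952225): observed ΔN = -433.6 m, observed ΔE = -56.1 m.
Subtracting the expected shift leaves a residual of -433.6 − (-438.4) = 4.8 m north and -56.1 − (-98.5) = 42.4 m east.
Residual distance = √(4.8² + 42.4²) = 42.7 m.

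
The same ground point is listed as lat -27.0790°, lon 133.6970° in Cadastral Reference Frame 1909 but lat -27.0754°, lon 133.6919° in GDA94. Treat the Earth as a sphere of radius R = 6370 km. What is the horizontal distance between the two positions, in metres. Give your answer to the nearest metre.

644 m

Δφ = -27.0754° − -27.0790° = +0.0036°; Δλ = 133.6919° − 133.6970° = -0.0051°.
1° along a meridian = πR/180 = 111177 m.
ΔN = Δφ × 111177 = 400.2 m; ΔE = Δλ × 111177 × cos(-27.0790°) = -0.0051 × 111177 × 0.890380 = -504.8 m.
Distance = √(ΔE² + ΔN²) = √((-504.8)² + 400.2²) = 644.3 m.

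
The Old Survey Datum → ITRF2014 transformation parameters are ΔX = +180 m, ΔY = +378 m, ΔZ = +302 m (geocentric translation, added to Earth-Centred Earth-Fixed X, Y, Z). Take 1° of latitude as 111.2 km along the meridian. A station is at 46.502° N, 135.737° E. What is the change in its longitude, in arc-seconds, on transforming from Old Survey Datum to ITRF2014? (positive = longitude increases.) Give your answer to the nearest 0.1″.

sin φ = 0.725398, cos φ = 0.688329, sin λ = 0.697953, cos λ = -0.716144.
East component: ΔE = −sin λ·ΔX + cos λ·ΔY = −(0.697953)(180) + (-0.716144)(378) = -396.33 m.
1° of latitude spans 111200 m; at latitude φ, 1° of longitude spans that × cos φ = 76542.2 m, so Δλ = -396.33 / 76542.2 × 3600 = -18.641″.

Δλ = -18.6″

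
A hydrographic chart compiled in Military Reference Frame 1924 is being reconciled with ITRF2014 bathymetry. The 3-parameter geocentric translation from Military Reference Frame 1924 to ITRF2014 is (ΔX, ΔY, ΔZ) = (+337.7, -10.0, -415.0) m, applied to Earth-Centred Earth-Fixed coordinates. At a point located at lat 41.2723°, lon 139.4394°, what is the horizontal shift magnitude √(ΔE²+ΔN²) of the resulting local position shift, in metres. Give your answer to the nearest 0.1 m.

253.2 m

At φ = 41.2723°, λ = 139.4394°: sin φ = 0.659638, cos φ = 0.751583, sin λ = 0.650252, cos λ = -0.759719.
ΔE = −sin λ·ΔX + cos λ·ΔY = −(0.650252)·(337.7) + (-0.759719)·(-10.0) = -211.99 m.
ΔN = −sin φ cos λ·ΔX − sin φ sin λ·ΔY + cos φ·ΔZ = −(0.659638)(-0.759719)(337.7) − (0.659638)(0.650252)(-10.0) + (0.751583)(-415.0) = -138.38 m.
Horizontal magnitude = √(ΔE² + ΔN²) = √((-211.99)² + (-138.38)²) = 253.16 m.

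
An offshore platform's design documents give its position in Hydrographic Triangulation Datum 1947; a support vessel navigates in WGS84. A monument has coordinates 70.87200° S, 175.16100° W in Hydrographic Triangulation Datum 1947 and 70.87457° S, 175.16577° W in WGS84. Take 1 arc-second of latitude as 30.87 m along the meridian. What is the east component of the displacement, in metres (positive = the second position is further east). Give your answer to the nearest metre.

ΔE = -174 m

Δφ = -70.87457° − -70.87200° = -0.00257°; Δλ = -175.16577° − -175.16100° = -0.00477°.
1° of latitude = 3600 × 30.87 = 111132 m.
ΔN = Δφ × 111132 = -285.6 m; ΔE = Δλ × 111132 × cos(-70.87200°) = -0.00477 × 111132 × 0.327680 = -173.7 m.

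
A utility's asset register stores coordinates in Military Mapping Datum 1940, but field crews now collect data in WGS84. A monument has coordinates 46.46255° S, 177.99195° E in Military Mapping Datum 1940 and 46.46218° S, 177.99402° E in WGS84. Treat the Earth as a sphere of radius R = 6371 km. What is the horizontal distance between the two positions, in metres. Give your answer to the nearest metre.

164 m

Δφ = -46.46218° − -46.46255° = +0.00037°; Δλ = 177.99402° − 177.99195° = +0.00207°.
1° along a meridian = πR/180 = 111195 m.
ΔN = Δφ × 111195 = 41.1 m; ΔE = Δλ × 111195 × cos(-46.46255°) = +0.00207 × 111195 × 0.688829 = 158.6 m.
Distance = √(ΔE² + ΔN²) = √(158.6² + 41.1²) = 163.8 m.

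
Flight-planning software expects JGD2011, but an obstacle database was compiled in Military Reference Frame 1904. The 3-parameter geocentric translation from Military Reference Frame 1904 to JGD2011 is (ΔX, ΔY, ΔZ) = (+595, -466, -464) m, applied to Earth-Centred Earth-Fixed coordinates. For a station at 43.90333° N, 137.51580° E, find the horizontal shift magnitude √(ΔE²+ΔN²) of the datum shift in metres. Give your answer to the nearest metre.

197 m

At φ = 43.90333°, λ = 137.51580°: sin φ = 0.693444, cos φ = 0.720511, sin λ = 0.675387, cos λ = -0.737464.
ΔE = −sin λ·ΔX + cos λ·ΔY = −(0.675387)·(595) + (-0.737464)·(-466) = -58.20 m.
ΔN = −sin φ cos λ·ΔX − sin φ sin λ·ΔY + cos φ·ΔZ = −(0.693444)(-0.737464)(595) − (0.693444)(0.675387)(-466) + (0.720511)(-464) = 188.21 m.
Horizontal magnitude = √(ΔE² + ΔN²) = √((-58.20)² + 188.21²) = 197.00 m.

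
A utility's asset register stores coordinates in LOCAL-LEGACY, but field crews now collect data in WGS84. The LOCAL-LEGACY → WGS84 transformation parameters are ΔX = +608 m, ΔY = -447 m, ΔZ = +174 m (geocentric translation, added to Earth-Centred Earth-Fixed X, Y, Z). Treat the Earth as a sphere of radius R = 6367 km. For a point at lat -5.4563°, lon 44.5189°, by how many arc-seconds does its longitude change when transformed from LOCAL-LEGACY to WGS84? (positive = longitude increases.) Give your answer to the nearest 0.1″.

sin φ = -0.095087, cos φ = 0.995469, sin λ = 0.701145, cos λ = 0.713019.
East component: ΔE = −sin λ·ΔX + cos λ·ΔY = −(0.701145)(608) + (0.713019)(-447) = -745.02 m.
1° of latitude spans πR/180 = 111125 m; at latitude φ, 1° of longitude spans that × cos φ = 110621.6 m, so Δλ = -745.02 / 110621.6 × 3600 = -24.245″.

Δλ = -24.2″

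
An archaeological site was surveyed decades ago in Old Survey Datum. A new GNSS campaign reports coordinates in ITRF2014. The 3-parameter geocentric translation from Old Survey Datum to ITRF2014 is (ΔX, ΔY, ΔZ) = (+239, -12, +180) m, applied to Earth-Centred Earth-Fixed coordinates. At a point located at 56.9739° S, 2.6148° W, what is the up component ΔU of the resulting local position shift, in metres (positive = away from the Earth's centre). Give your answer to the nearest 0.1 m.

ΔU = -20.5 m

The local up (radial) axis is (cos φ cos λ, cos φ sin λ, sin φ), giving ΔU = 130.124 + 0.298 − 150.916 = -20.49 m.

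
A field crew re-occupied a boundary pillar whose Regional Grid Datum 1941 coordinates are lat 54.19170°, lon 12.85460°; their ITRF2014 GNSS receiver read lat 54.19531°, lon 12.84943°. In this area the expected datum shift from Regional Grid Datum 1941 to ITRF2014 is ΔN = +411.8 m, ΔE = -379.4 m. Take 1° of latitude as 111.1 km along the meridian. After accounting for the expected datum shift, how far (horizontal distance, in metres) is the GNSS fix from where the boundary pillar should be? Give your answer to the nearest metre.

Observed coordinate differences: Δφ = +0.00361°, Δλ = -0.00517°.
Converting to metres (1° lat = 111100 m, cos φ = 0.585075): observed ΔN = 401.1 m, observed ΔE = -336.1 m.
Subtracting the expected shift leaves a residual of 401.1 − (411.8) = -10.7 m north and -336.1 − (-379.4) = 43.3 m east.
Residual distance = √((-10.7)² + 43.3²) = 44.6 m.

45 m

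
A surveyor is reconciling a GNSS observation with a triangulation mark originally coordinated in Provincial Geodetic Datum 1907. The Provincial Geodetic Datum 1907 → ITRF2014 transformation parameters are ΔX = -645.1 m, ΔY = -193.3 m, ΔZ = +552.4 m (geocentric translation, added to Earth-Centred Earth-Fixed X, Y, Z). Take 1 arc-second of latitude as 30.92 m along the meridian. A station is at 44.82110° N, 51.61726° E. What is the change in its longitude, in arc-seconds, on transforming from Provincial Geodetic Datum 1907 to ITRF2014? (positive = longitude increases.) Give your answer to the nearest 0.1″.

Δλ = 17.6″

sin φ = 0.704895, cos φ = 0.709311, sin λ = 0.783881, cos λ = 0.620912.
East component: ΔE = −sin λ·ΔX + cos λ·ΔY = −(0.783881)(-645.1) + (0.620912)(-193.3) = 385.66 m.
1° of latitude spans 3600 × 30.92 = 111312 m; at latitude φ, 1° of longitude spans that × cos φ = 78954.8 m, so Δλ = 385.66 / 78954.8 × 3600 = 17.584″.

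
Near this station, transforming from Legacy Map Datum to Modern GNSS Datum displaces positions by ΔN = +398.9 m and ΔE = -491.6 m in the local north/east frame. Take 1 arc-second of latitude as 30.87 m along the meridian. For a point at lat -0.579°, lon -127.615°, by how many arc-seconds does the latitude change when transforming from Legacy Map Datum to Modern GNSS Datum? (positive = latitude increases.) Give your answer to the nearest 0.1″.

1″ of latitude = 30.87 m, so Δφ = 398.9 / 30.87 = 12.922″.

Δφ = 12.9″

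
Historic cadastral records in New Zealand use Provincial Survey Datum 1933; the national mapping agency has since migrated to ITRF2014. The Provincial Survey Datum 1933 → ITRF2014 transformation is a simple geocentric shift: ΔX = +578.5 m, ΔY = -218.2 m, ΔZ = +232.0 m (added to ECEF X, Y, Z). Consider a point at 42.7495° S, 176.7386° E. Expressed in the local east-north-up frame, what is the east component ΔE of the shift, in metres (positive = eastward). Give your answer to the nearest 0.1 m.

ΔE = 184.9 m

At φ = -42.7495°, λ = 176.7386°: sin φ = -0.678794, cos φ = 0.734328, sin λ = 0.056891, cos λ = -0.998380.
ΔE = −sin λ·ΔX + cos λ·ΔY = −(0.056891)·(578.5) + (-0.998380)·(-218.2) = 184.93 m.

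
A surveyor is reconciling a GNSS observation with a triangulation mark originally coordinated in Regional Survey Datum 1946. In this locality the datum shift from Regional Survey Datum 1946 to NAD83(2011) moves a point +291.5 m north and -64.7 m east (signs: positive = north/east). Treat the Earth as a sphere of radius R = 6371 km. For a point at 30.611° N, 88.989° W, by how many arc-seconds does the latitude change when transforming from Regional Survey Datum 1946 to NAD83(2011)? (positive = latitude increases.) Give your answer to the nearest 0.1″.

Δφ = 9.4″

On a sphere of radius R, 1 rad of latitude = R, so Δφ = ΔN / R = 291.5 / 6371000 = 4.5754e-05 rad = 9.437″.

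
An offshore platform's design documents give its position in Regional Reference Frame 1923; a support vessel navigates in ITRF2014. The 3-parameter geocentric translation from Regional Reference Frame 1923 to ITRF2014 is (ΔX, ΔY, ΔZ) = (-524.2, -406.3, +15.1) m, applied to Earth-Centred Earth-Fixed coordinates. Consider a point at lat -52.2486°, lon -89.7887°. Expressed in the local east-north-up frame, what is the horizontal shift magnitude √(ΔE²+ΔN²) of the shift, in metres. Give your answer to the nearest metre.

620 m

At φ = -52.2486°, λ = -89.7887°: sin φ = -0.790675, cos φ = 0.612237, sin λ = -0.999993, cos λ = 0.003688.
ΔE = −sin λ·ΔX + cos λ·ΔY = −(-0.999993)·(-524.2) + (0.003688)·(-406.3) = -525.69 m.
ΔN = −sin φ cos λ·ΔX − sin φ sin λ·ΔY + cos φ·ΔZ = −(-0.790675)(0.003688)(-524.2) − (-0.790675)(-0.999993)(-406.3) + (0.612237)(15.1) = 328.97 m.
Horizontal magnitude = √(ΔE² + ΔN²) = √((-525.69)² + 328.97²) = 620.14 m.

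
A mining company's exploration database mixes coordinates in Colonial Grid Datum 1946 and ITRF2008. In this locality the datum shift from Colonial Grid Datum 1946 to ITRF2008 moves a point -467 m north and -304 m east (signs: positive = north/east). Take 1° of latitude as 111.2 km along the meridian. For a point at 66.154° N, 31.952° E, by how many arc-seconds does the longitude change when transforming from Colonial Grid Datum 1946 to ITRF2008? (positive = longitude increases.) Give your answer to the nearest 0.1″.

At latitude 66.154°, cos φ = 0.404280.
1° of longitude at this latitude = 111.2 × cos φ = 44.96 km, so Δλ = -304.0 / 44955.9 = -0.0067622° = -24.344″.

Δλ = -24.3″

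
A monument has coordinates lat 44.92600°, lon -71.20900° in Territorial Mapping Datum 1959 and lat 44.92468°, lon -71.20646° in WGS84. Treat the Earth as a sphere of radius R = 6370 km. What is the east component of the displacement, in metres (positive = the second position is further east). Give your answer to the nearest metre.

Δφ = 44.92468° − 44.92600° = -0.00132°; Δλ = -71.20646° − -71.20900° = +0.00254°.
1° along a meridian = πR/180 = 111177 m.
ΔN = Δφ × 111177 = -146.8 m; ΔE = Δλ × 111177 × cos(44.92600°) = +0.00254 × 111177 × 0.708019 = 199.9 m.

ΔE = 200 m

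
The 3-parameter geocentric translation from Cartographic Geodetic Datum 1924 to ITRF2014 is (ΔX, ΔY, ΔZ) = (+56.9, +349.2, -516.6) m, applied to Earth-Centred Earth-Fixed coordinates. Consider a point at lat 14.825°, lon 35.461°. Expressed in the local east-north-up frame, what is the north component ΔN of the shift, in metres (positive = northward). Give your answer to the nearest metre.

At φ = 14.825°, λ = 35.461°: sin φ = 0.255868, cos φ = 0.966712, sin λ = 0.580149, cos λ = 0.814511.
ΔN = −sin φ cos λ·ΔX − sin φ sin λ·ΔY + cos φ·ΔZ = −(0.255868)(0.814511)(56.9) − (0.255868)(0.580149)(349.2) + (0.966712)(-516.6) = -563.10 m.

ΔN = -563 m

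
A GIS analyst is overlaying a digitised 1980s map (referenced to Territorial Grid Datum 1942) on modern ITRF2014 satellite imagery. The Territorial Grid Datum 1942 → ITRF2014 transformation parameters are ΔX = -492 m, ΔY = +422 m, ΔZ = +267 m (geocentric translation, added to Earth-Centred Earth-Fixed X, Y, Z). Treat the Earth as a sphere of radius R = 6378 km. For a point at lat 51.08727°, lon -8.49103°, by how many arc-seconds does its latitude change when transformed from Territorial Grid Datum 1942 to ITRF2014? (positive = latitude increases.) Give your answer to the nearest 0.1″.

Δφ = 19.2″

sin φ = 0.778104, cos φ = 0.628136, sin λ = -0.147655, cos λ = 0.989039.
North component: ΔN = −sin φ cos λ·ΔX − sin φ sin λ·ΔY + cos φ·ΔZ = −(0.778104)(0.989039)(-492) − (0.778104)(-0.147655)(422) + (0.628136)(267) = 594.83 m.
1° of latitude spans πR/180 = 111317 m, so Δφ = 594.83 / 111317 × 3600 = 19.237″.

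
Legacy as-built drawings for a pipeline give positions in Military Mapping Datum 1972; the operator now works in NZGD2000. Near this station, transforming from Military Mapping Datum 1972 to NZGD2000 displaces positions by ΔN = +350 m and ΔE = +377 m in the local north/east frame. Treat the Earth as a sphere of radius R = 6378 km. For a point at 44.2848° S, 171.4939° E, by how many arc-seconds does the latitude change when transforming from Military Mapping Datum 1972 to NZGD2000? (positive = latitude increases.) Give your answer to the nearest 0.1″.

Δφ = 11.3″

On a sphere of radius R, 1 rad of latitude = R, so Δφ = ΔN / R = 350.0 / 6378000 = 5.4876e-05 rad = 11.319″.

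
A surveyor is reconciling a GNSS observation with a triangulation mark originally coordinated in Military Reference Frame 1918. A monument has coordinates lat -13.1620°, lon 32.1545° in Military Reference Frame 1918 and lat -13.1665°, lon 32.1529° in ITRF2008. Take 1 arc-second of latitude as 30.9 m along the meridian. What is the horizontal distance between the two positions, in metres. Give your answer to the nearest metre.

Δφ = -13.1665° − -13.1620° = -0.0045°; Δλ = 32.1529° − 32.1545° = -0.0016°.
1° of latitude = 3600 × 30.90 = 111240 m.
ΔN = Δφ × 111240 = -500.6 m; ΔE = Δλ × 111240 × cos(-13.1620°) = -0.0016 × 111240 × 0.973730 = -173.3 m.
Distance = √(ΔE² + ΔN²) = √((-173.3)² + (-500.6)²) = 529.7 m.

530 m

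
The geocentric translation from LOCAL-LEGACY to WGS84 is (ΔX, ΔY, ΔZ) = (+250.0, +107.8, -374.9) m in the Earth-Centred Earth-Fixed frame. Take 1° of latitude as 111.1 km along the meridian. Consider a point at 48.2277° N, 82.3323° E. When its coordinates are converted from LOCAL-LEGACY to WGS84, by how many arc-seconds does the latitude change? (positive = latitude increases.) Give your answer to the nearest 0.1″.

sin φ = 0.745798, cos φ = 0.666172, sin λ = 0.991059, cos λ = 0.133428.
North component: ΔN = −sin φ cos λ·ΔX − sin φ sin λ·ΔY + cos φ·ΔZ = −(0.745798)(0.133428)(250.0) − (0.745798)(0.991059)(107.8) + (0.666172)(-374.9) = -354.30 m.
1° of latitude spans 111100 m, so Δφ = -354.30 / 111100 × 3600 = -11.481″.

Δφ = -11.5″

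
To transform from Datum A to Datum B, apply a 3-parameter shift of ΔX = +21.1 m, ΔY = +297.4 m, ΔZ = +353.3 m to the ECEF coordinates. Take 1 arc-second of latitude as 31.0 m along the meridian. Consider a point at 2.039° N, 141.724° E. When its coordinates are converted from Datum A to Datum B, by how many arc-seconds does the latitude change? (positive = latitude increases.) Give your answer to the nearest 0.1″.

Δφ = 11.2″

sin φ = 0.035580, cos φ = 0.999367, sin λ = 0.619450, cos λ = -0.785036.
North component: ΔN = −sin φ cos λ·ΔX − sin φ sin λ·ΔY + cos φ·ΔZ = −(0.035580)(-0.785036)(21.1) − (0.035580)(0.619450)(297.4) + (0.999367)(353.3) = 347.11 m.
1° of latitude spans 3600 × 31.00 = 111600 m, so Δφ = 347.11 / 111600 × 3600 = 11.197″.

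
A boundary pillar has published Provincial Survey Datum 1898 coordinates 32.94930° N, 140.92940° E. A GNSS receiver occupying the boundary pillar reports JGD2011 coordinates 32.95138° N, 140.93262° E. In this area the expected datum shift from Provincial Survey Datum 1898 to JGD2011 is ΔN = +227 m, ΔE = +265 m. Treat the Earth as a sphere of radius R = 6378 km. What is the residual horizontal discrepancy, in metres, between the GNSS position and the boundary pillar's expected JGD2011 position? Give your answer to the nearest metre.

Observed coordinate differences: Δφ = +0.00208°, Δλ = +0.00322°.
Converting to metres (1° lat = 111317 m, cos φ = 0.839152): observed ΔN = 231.5 m, observed ΔE = 300.8 m.
Subtracting the expected shift leaves a residual of 231.5 − (227) = 4.5 m north and 300.8 − (265) = 35.8 m east.
Residual distance = √(4.5² + 35.8²) = 36.1 m.

36 m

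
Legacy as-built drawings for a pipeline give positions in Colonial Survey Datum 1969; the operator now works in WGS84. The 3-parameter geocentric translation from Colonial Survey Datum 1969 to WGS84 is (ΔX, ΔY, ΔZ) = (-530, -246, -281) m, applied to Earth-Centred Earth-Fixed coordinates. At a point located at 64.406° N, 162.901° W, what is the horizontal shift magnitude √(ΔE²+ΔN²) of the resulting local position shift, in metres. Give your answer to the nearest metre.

648 m

The local east axis at (φ, λ) is (−sin λ, cos λ, 0), so ΔE = −sin(-162.901°)·(-530) + cos(-162.901°)·(-246) = 79.29 m.
The local north axis is (−sin φ cos λ, −sin φ sin λ, cos φ), giving ΔN = -456.867 − 65.233 − 121.390 = -643.49 m.
Horizontal magnitude = √(ΔE² + ΔN²) = √(79.29² + (-643.49)²) = 648.36 m.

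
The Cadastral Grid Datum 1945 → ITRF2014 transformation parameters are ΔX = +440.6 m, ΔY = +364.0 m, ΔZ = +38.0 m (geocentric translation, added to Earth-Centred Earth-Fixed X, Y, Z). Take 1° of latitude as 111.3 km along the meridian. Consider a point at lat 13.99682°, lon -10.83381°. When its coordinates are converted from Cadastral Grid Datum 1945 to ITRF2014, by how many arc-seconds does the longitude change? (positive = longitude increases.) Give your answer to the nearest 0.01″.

sin φ = 0.241868, cos φ = 0.970309, sin λ = -0.187961, cos λ = 0.982177.
East component: ΔE = −sin λ·ΔX + cos λ·ΔY = −(-0.187961)(440.6) + (0.982177)(364.0) = 440.33 m.
1° of latitude spans 111300 m; at latitude φ, 1° of longitude spans that × cos φ = 107995.4 m, so Δλ = 440.33 / 107995.4 × 3600 = 14.678″.

Δλ = 14.68″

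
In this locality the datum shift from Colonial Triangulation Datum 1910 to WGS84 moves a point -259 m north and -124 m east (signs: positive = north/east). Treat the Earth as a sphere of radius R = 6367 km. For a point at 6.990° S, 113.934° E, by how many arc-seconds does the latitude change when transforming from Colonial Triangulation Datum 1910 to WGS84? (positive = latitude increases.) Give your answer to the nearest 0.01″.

On a sphere of radius R, 1 rad of latitude = R, so Δφ = ΔN / R = -259.0 / 6367000 = -4.0678e-05 rad = -8.391″.

Δφ = -8.39″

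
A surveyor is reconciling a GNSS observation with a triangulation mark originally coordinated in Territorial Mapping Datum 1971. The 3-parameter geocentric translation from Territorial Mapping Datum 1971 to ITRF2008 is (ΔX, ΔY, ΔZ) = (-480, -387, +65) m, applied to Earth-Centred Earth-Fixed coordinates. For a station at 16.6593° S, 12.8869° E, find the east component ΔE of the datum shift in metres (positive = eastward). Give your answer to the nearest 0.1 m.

At φ = -16.6593°, λ = 12.8869°: sin φ = -0.286680, cos φ = 0.958026, sin λ = 0.223027, cos λ = 0.974812.
ΔE = −sin λ·ΔX + cos λ·ΔY = −(0.223027)·(-480) + (0.974812)·(-387) = -270.20 m.

ΔE = -270.2 m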